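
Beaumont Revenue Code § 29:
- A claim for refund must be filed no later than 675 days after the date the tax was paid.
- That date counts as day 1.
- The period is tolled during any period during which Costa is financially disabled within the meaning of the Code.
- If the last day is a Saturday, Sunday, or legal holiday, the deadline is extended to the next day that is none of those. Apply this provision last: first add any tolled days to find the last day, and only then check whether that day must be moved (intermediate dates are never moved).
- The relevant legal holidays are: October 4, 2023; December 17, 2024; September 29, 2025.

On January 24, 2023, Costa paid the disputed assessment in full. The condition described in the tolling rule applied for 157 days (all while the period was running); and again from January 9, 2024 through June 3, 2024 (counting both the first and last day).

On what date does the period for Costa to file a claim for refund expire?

September 30, 2025

Counting January 24, 2023 as day 1, day 675 is November 28, 2024.
Tolling adds 157 days: November 28, 2024 + 157 days = May 4, 2025.
From January 9, 2024 through June 3, 2024 inclusive is 147 days; tolling adds 147 days: May 4, 2025 + 147 days = September 28, 2025.
September 28, 2025 is Sunday; September 29, 2025 is a listed holiday. The next qualifying day is September 30, 2025.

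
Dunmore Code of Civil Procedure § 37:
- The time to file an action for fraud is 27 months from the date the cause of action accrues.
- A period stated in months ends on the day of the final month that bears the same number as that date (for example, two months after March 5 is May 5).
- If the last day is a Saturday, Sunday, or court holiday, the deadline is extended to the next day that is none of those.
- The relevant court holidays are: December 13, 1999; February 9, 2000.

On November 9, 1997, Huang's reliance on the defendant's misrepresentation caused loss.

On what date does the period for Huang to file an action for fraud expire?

27 months after November 9, 1997 is February 9, 2000.
February 9, 2000 is a listed holiday. The next qualifying day is February 10, 2000.

February 10, 2000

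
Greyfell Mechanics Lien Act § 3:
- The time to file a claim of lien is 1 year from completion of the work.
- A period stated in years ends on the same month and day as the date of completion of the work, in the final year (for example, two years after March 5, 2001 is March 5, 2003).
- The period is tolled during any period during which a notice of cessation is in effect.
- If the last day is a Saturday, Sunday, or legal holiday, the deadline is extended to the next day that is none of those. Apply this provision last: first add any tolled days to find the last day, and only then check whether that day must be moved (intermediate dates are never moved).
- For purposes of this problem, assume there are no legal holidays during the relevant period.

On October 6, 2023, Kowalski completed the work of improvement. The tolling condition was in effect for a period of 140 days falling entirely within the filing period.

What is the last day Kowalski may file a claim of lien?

1 year after October 6, 2023 is October 6, 2024.
Tolling adds 140 days: October 6, 2024 + 140 days = February 23, 2025.
February 23, 2025 is Sunday. The next qualifying day is February 24, 2025.

February 24, 2025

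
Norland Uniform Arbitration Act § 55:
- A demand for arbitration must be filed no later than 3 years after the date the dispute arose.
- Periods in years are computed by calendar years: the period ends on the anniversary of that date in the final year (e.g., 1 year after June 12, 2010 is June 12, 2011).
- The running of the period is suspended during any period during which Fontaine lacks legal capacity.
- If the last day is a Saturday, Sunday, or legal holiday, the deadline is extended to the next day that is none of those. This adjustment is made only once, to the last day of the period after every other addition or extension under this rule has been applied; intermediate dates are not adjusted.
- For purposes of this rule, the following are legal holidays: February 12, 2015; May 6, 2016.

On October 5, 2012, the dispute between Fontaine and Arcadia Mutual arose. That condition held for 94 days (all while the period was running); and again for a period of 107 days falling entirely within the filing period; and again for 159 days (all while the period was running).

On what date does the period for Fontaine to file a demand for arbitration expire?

3 years after October 5, 2012 is October 5, 2015.
Tolling adds 94 days: October 5, 2015 + 94 days = January 7, 2016.
Tolling adds 107 days: January 7, 2016 + 107 days = April 23, 2016.
Tolling adds 159 days: April 23, 2016 + 159 days = September 29, 2016.
September 29, 2016 is a Thursday and not a legal holiday, so no extension applies.

September 29, 2016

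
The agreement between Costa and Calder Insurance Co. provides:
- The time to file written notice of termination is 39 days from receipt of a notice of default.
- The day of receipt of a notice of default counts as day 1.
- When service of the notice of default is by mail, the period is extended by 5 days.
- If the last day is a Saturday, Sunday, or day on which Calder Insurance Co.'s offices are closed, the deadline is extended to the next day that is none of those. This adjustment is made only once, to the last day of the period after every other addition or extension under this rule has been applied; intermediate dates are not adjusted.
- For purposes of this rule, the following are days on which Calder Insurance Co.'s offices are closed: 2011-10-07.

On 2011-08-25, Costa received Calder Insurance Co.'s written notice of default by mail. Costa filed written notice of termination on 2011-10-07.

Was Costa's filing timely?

Yes

Counting 2011-08-25 as day 1, day 39 is October 2, 2011.
Service was by mail, adding 5 days: October 2, 2011 + 5 days = October 7, 2011.
October 7, 2011 is a listed holiday; October 8, 2011 is Saturday; October 9, 2011 is Sunday. The next qualifying day is October 10, 2011.
The deadline is October 10, 2011; the filing on October 7, 2011 is on or before that date.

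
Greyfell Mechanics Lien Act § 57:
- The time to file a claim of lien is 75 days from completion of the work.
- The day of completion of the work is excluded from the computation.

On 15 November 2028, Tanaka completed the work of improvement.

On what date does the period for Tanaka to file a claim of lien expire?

75 days after 15 November 2028 is January 29, 2029.

January 29, 2029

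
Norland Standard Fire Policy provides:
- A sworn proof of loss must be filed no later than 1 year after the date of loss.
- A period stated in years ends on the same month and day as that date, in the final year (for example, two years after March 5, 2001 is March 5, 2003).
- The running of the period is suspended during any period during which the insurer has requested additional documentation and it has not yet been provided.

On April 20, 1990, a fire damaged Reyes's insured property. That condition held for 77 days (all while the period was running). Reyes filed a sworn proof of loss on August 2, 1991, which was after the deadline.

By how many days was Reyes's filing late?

1 year after April 20, 1990 is April 20, 1991.
Tolling adds 77 days: April 20, 1991 + 77 days = July 6, 1991.
The deadline is July 6, 1991; from July 6, 1991 to August 2, 1991 is 27 days.

27 days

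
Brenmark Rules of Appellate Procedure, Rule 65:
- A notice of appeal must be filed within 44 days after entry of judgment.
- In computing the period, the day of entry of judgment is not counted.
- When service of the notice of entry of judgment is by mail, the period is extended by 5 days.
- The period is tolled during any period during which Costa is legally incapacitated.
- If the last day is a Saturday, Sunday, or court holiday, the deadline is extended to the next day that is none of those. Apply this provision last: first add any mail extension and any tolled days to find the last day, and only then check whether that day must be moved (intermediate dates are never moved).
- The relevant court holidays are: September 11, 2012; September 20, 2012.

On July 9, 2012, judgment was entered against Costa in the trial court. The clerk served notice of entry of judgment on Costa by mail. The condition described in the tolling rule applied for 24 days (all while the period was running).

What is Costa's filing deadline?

September 21, 2012

44 days after July 9, 2012 is August 22, 2012.
Service was by mail, adding 5 days: August 22, 2012 + 5 days = August 27, 2012.
Tolling adds 24 days: August 27, 2012 + 24 days = September 20, 2012.
September 20, 2012 is a listed holiday. The next qualifying day is September 21, 2012.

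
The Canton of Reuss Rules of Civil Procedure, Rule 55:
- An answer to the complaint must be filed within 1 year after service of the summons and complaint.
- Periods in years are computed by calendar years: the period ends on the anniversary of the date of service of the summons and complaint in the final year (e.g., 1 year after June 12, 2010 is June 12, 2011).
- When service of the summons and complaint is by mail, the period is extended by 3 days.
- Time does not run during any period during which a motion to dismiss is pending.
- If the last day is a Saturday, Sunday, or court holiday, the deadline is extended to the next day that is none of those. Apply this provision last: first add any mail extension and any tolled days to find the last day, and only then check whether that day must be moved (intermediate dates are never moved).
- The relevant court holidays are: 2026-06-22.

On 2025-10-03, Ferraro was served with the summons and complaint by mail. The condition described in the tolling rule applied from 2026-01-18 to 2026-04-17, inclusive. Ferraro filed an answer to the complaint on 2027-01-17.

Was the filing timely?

1 year after 2025-10-03 is October 3, 2026.
Service was by mail, adding 3 days: October 3, 2026 + 3 days = October 6, 2026.
From January 18, 2026 through April 17, 2026 inclusive is 90 days; tolling adds 90 days: October 6, 2026 + 90 days = January 4, 2027.
January 4, 2027 is a Monday and not a court holiday, so no extension applies.
The deadline is January 4, 2027; the filing on January 17, 2027 is after that date.

No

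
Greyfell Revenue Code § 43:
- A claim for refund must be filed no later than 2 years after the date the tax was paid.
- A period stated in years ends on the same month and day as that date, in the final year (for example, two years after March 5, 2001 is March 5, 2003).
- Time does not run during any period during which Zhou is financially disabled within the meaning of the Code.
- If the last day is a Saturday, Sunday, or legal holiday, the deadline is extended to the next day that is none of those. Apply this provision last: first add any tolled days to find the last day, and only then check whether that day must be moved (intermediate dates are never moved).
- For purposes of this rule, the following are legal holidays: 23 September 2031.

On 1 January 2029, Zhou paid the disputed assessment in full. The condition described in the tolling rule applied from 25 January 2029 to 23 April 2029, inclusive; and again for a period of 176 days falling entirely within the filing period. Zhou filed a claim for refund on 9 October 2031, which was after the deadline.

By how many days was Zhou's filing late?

2 years after 1 January 2029 is January 1, 2031.
From January 25, 2029 through April 23, 2029 inclusive is 89 days; tolling adds 89 days: January 1, 2031 + 89 days = March 31, 2031.
Tolling adds 176 days: March 31, 2031 + 176 days = September 23, 2031.
September 23, 2031 is a listed holiday. The next qualifying day is September 24, 2031.
The deadline is September 24, 2031; from September 24, 2031 to October 9, 2031 is 15 days.

15 days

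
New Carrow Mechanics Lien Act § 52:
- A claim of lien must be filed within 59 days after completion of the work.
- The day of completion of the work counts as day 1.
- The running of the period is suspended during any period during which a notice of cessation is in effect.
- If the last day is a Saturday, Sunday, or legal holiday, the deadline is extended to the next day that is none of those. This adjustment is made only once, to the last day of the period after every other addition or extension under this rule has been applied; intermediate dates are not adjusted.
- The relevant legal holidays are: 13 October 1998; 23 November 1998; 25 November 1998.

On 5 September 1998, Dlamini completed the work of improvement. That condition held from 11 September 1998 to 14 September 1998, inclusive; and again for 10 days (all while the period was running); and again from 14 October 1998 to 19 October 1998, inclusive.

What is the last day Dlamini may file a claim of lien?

November 24, 1998

Counting 5 September 1998 as day 1, day 59 is November 2, 1998.
From September 11, 1998 through September 14, 1998 inclusive is 4 days; tolling adds 4 days: November 2, 1998 + 4 days = November 6, 1998.
Tolling adds 10 days: November 6, 1998 + 10 days = November 16, 1998.
From October 14, 1998 through October 19, 1998 inclusive is 6 days; tolling adds 6 days: November 16, 1998 + 6 days = November 22, 1998.
November 22, 1998 is Sunday; November 23, 1998 is a listed holiday. The next qualifying day is November 24, 1998.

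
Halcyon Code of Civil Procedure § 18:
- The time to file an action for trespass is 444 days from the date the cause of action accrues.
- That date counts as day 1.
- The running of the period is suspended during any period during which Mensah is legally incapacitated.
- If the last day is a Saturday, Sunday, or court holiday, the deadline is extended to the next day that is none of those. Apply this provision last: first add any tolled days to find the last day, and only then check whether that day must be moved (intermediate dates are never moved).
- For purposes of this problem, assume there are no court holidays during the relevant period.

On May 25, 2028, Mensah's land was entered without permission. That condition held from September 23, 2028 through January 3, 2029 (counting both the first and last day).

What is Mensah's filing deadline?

November 22, 2029

Counting May 25, 2028 as day 1, day 444 is August 11, 2029.
From September 23, 2028 through January 3, 2029 inclusive is 103 days; tolling adds 103 days: August 11, 2029 + 103 days = November 22, 2029.
November 22, 2029 is a Thursday and not a court holiday, so no extension applies.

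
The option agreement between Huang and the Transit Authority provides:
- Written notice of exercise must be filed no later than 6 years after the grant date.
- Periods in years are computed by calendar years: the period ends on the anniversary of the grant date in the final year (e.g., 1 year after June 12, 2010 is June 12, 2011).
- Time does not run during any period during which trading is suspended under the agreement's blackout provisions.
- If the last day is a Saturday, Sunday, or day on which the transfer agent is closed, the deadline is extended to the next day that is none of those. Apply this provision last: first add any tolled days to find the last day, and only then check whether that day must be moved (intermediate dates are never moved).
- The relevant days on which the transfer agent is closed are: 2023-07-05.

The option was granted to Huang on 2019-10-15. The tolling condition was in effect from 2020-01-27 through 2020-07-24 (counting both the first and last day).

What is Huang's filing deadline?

April 13, 2026

6 years after 2019-10-15 is October 15, 2025.
From January 27, 2020 through July 24, 2020 inclusive is 180 days; tolling adds 180 days: October 15, 2025 + 180 days = April 13, 2026.
April 13, 2026 is a Monday and not a day on which the transfer agent is closed, so no extension applies.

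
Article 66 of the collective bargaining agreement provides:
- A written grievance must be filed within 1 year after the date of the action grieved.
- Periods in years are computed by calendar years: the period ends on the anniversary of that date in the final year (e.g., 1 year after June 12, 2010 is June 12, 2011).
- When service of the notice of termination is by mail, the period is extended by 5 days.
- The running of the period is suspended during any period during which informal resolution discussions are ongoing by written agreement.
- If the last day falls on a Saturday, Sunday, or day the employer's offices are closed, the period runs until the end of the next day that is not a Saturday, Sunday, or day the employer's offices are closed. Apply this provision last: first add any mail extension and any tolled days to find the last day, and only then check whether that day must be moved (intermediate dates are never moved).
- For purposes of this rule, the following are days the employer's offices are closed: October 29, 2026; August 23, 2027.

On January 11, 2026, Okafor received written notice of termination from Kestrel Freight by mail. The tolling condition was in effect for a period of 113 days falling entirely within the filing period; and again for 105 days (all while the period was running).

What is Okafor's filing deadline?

August 24, 2027

1 year after January 11, 2026 is January 11, 2027.
Service was by mail, adding 5 days: January 11, 2027 + 5 days = January 16, 2027.
Tolling adds 113 days: January 16, 2027 + 113 days = May 9, 2027.
Tolling adds 105 days: May 9, 2027 + 105 days = August 22, 2027.
August 22, 2027 is Sunday; August 23, 2027 is a listed holiday. The next qualifying day is August 24, 2027.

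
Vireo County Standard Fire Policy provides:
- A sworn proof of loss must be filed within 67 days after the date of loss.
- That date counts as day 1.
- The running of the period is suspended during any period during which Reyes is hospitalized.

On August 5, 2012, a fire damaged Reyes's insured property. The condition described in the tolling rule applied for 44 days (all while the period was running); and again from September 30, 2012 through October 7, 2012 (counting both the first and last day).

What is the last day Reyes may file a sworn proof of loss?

December 1, 2012

Counting August 5, 2012 as day 1, day 67 is October 10, 2012.
Tolling adds 44 days: October 10, 2012 + 44 days = November 23, 2012.
From September 30, 2012 through October 7, 2012 inclusive is 8 days; tolling adds 8 days: November 23, 2012 + 8 days = December 1, 2012.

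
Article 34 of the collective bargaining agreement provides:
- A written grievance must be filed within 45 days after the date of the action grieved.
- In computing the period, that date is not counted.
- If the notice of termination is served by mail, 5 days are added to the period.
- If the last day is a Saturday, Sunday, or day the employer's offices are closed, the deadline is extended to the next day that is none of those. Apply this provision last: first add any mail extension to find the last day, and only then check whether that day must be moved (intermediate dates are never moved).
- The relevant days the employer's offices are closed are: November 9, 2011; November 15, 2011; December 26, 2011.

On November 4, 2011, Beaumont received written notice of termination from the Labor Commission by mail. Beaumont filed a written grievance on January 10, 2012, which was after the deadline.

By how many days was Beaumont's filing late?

45 days after November 4, 2011 is December 19, 2011.
Service was by mail, adding 5 days: December 19, 2011 + 5 days = December 24, 2011.
December 24, 2011 is Saturday; December 25, 2011 is Sunday; December 26, 2011 is a listed holiday. The next qualifying day is December 27, 2011.
The deadline is December 27, 2011; from December 27, 2011 to January 10, 2012 is 14 days.

14 days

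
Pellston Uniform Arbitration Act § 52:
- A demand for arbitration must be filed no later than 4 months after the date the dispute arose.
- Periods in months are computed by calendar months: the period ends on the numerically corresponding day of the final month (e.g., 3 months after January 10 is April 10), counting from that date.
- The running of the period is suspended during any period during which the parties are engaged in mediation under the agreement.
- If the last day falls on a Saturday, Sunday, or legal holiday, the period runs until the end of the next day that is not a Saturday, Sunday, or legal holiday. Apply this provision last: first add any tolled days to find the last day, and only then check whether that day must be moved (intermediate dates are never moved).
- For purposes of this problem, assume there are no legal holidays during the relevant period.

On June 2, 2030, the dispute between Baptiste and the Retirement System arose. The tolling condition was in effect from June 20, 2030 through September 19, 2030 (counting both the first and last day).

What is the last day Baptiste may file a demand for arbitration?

January 2, 2031

4 months after June 2, 2030 is October 2, 2030.
From June 20, 2030 through September 19, 2030 inclusive is 92 days; tolling adds 92 days: October 2, 2030 + 92 days = January 2, 2031.
January 2, 2031 is a Thursday and not a legal holiday, so no extension applies.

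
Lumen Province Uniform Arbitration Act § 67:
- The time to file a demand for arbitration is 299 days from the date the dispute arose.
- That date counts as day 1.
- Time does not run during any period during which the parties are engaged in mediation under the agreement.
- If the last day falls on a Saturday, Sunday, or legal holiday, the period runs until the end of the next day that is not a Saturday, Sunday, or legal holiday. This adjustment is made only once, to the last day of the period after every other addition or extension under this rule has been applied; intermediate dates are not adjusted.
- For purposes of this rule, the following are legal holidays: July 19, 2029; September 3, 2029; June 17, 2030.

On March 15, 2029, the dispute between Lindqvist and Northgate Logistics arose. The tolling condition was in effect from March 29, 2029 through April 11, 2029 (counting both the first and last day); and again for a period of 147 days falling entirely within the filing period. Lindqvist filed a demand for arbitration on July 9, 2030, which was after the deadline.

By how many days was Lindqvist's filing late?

21 days

Counting March 15, 2029 as day 1, day 299 is January 7, 2030.
From March 29, 2029 through April 11, 2029 inclusive is 14 days; tolling adds 14 days: January 7, 2030 + 14 days = January 21, 2030.
Tolling adds 147 days: January 21, 2030 + 147 days = June 17, 2030.
June 17, 2030 is a listed holiday. The next qualifying day is June 18, 2030.
The deadline is June 18, 2030; from June 18, 2030 to July 9, 2030 is 21 days.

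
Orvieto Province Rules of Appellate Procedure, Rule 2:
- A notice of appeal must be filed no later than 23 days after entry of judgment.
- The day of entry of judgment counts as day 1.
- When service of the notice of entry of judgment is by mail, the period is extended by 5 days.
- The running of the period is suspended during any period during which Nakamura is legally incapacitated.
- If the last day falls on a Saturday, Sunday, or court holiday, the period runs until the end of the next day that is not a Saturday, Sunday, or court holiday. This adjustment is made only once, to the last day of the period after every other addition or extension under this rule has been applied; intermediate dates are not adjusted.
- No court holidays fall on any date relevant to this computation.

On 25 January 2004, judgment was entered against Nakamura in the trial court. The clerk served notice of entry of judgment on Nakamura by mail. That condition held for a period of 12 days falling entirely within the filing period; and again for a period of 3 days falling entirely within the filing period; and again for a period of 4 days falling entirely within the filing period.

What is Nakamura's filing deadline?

March 11, 2004

Counting 25 January 2004 as day 1, day 23 is February 16, 2004.
Service was by mail, adding 5 days: February 16, 2004 + 5 days = February 21, 2004.
Tolling adds 12 days: February 21, 2004 + 12 days = March 4, 2004.
Tolling adds 3 days: March 4, 2004 + 3 days = March 7, 2004.
Tolling adds 4 days: March 7, 2004 + 4 days = March 11, 2004.
March 11, 2004 is a Thursday and not a court holiday, so no extension applies.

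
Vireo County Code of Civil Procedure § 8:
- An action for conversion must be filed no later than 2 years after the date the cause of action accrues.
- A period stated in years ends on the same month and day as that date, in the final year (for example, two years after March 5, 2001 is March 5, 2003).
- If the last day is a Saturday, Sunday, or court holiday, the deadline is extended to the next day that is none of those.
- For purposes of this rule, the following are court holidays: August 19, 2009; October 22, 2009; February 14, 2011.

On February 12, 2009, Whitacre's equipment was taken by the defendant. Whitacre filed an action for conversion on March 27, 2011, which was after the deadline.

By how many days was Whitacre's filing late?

40 days

2 years after February 12, 2009 is February 12, 2011.
February 12, 2011 is Saturday; February 13, 2011 is Sunday; February 14, 2011 is a listed holiday. The next qualifying day is February 15, 2011.
The deadline is February 15, 2011; from February 15, 2011 to March 27, 2011 is 40 days.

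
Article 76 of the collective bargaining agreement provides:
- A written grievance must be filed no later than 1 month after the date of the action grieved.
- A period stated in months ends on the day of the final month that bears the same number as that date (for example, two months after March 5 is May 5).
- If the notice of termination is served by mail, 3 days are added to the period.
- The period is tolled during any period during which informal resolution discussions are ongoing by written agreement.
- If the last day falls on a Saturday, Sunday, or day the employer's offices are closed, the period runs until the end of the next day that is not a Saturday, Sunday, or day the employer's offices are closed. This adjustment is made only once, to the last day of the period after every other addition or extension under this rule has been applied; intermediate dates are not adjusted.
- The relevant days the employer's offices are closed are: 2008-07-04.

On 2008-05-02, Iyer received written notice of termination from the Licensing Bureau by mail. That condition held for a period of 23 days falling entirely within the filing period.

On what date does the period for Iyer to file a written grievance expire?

1 month after 2008-05-02 is June 2, 2008.
Service was by mail, adding 3 days: June 2, 2008 + 3 days = June 5, 2008.
Tolling adds 23 days: June 5, 2008 + 23 days = June 28, 2008.
June 28, 2008 is Saturday; June 29, 2008 is Sunday. The next qualifying day is June 30, 2008.

June 30, 2008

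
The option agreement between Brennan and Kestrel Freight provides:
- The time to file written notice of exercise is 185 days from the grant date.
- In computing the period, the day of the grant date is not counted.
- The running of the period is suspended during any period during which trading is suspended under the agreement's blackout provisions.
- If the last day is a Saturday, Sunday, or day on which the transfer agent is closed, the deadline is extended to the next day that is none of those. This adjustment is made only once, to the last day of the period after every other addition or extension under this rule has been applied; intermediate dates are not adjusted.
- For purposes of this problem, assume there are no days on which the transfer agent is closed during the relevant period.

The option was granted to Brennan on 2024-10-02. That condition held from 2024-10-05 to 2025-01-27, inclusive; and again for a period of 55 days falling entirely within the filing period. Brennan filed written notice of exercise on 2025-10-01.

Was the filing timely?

No

185 days after 2024-10-02 is April 5, 2025.
From October 5, 2024 through January 27, 2025 inclusive is 115 days; tolling adds 115 days: April 5, 2025 + 115 days = July 29, 2025.
Tolling adds 55 days: July 29, 2025 + 55 days = September 22, 2025.
September 22, 2025 is a Monday and not a day on which the transfer agent is closed, so no extension applies.
The deadline is September 22, 2025; the filing on October 1, 2025 is after that date.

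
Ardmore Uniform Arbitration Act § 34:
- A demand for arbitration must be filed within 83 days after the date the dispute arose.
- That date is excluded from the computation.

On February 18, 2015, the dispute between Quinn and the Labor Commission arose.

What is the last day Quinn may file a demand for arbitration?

83 days after February 18, 2015 is May 12, 2015.

May 12, 2015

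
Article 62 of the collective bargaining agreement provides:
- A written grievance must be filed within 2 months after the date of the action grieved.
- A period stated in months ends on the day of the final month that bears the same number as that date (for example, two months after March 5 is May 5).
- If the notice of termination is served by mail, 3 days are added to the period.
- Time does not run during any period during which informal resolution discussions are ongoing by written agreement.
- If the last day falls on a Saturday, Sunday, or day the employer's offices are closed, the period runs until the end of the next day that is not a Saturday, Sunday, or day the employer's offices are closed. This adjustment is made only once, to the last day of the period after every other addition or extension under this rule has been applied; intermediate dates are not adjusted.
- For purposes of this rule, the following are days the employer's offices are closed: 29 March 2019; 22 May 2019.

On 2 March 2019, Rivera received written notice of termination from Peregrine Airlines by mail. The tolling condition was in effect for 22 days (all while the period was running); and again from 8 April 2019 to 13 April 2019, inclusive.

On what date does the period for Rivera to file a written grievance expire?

June 3, 2019

2 months after 2 March 2019 is May 2, 2019.
Service was by mail, adding 3 days: May 2, 2019 + 3 days = May 5, 2019.
Tolling adds 22 days: May 5, 2019 + 22 days = May 27, 2019.
From April 8, 2019 through April 13, 2019 inclusive is 6 days; tolling adds 6 days: May 27, 2019 + 6 days = June 2, 2019.
June 2, 2019 is Sunday. The next qualifying day is June 3, 2019.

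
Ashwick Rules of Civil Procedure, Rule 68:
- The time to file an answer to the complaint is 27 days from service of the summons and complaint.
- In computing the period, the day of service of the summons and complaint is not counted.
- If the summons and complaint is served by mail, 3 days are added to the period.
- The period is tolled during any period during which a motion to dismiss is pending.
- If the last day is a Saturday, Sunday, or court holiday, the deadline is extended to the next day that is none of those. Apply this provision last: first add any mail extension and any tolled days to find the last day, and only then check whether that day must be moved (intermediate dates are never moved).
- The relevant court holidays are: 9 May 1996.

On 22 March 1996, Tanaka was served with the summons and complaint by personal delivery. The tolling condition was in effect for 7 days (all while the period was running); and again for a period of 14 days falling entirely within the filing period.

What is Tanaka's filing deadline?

May 10, 1996

27 days after 22 March 1996 is April 18, 1996.
Service was not by mail, so no mail extension applies.
Tolling adds 7 days: April 18, 1996 + 7 days = April 25, 1996.
Tolling adds 14 days: April 25, 1996 + 14 days = May 9, 1996.
May 9, 1996 is a listed holiday. The next qualifying day is May 10, 1996.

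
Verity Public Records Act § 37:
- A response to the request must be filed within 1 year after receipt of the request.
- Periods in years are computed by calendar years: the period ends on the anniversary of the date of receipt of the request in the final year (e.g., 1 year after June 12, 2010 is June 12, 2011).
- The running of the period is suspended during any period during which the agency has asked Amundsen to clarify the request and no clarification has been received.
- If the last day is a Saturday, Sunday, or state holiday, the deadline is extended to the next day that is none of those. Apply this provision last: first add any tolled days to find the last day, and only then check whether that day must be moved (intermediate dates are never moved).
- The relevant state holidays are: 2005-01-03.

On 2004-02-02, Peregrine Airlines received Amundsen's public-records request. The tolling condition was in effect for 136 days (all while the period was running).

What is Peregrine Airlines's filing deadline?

June 20, 2005

1 year after 2004-02-02 is February 2, 2005.
Tolling adds 136 days: February 2, 2005 + 136 days = June 18, 2005.
June 18, 2005 is Saturday; June 19, 2005 is Sunday. The next qualifying day is June 20, 2005.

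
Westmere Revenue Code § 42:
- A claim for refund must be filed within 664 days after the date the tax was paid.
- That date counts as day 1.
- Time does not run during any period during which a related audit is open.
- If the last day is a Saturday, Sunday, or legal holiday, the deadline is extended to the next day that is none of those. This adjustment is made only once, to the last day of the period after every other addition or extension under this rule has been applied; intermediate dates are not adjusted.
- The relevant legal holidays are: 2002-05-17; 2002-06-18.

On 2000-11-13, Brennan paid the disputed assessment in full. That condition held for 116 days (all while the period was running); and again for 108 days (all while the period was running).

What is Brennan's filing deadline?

April 21, 2003

Counting 2000-11-13 as day 1, day 664 is September 7, 2002.
Tolling adds 116 days: September 7, 2002 + 116 days = January 1, 2003.
Tolling adds 108 days: January 1, 2003 + 108 days = April 19, 2003.
April 19, 2003 is Saturday; April 20, 2003 is Sunday. The next qualifying day is April 21, 2003.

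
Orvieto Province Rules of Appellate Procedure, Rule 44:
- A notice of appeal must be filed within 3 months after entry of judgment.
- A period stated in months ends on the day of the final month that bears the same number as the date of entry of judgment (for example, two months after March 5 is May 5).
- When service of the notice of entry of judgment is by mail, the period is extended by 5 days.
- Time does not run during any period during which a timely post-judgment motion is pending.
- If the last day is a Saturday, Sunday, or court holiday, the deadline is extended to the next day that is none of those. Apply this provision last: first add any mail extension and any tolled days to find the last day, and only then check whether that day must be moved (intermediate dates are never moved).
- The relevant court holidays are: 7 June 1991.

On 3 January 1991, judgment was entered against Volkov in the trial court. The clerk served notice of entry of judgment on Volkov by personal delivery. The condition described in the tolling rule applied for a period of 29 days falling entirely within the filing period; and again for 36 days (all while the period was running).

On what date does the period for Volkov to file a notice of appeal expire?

June 10, 1991

3 months after 3 January 1991 is April 3, 1991.
Service was not by mail, so no mail extension applies.
Tolling adds 29 days: April 3, 1991 + 29 days = May 2, 1991.
Tolling adds 36 days: May 2, 1991 + 36 days = June 7, 1991.
June 7, 1991 is a listed holiday; June 8, 1991 is Saturday; June 9, 1991 is Sunday. The next qualifying day is June 10, 1991.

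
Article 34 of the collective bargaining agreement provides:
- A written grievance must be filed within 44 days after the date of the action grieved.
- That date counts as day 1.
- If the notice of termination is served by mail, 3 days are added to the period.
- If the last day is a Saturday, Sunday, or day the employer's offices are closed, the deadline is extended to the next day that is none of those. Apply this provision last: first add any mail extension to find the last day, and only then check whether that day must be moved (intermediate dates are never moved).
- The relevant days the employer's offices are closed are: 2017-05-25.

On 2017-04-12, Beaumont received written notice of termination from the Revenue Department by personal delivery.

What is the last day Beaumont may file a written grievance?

Counting 2017-04-12 as day 1, day 44 is May 25, 2017.
Service was not by mail, so no mail extension applies.
May 25, 2017 is a listed holiday. The next qualifying day is May 26, 2017.

May 26, 2017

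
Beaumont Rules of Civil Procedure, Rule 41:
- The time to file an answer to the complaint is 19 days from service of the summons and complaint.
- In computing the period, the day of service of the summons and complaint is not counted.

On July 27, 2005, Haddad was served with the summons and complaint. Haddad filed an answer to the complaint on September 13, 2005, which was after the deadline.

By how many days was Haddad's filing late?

29 days

19 days after July 27, 2005 is August 15, 2005.
The deadline is August 15, 2005; from August 15, 2005 to September 13, 2005 is 29 days.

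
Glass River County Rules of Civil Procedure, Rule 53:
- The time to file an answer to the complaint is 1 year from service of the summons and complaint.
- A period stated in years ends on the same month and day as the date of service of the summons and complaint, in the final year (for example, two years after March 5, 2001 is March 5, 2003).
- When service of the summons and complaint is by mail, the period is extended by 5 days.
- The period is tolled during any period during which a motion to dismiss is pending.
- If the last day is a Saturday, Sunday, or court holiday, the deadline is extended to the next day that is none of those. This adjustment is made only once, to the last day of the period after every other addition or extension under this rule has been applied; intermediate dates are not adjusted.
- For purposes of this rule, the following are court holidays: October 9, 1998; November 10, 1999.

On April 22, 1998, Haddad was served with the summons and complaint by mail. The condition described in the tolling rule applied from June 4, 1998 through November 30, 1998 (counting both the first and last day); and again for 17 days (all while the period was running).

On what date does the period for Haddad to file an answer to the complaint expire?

1 year after April 22, 1998 is April 22, 1999.
Service was by mail, adding 5 days: April 22, 1999 + 5 days = April 27, 1999.
From June 4, 1998 through November 30, 1998 inclusive is 180 days; tolling adds 180 days: April 27, 1999 + 180 days = October 24, 1999.
Tolling adds 17 days: October 24, 1999 + 17 days = November 10, 1999.
November 10, 1999 is a listed holiday. The next qualifying day is November 11, 1999.

November 11, 1999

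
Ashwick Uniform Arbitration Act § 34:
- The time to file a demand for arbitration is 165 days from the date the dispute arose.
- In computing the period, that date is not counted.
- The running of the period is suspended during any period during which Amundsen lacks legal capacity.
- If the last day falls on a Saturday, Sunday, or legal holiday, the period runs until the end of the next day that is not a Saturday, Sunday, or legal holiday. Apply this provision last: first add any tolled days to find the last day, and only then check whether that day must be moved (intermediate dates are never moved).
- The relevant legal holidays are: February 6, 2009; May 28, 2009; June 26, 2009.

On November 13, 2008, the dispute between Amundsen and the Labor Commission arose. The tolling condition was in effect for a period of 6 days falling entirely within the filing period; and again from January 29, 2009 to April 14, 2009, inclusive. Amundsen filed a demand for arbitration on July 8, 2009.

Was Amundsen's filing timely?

Yes

165 days after November 13, 2008 is April 27, 2009.
Tolling adds 6 days: April 27, 2009 + 6 days = May 3, 2009.
From January 29, 2009 through April 14, 2009 inclusive is 76 days; tolling adds 76 days: May 3, 2009 + 76 days = July 18, 2009.
July 18, 2009 is Saturday; July 19, 2009 is Sunday. The next qualifying day is July 20, 2009.
The deadline is July 20, 2009; the filing on July 8, 2009 is on or before that date.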